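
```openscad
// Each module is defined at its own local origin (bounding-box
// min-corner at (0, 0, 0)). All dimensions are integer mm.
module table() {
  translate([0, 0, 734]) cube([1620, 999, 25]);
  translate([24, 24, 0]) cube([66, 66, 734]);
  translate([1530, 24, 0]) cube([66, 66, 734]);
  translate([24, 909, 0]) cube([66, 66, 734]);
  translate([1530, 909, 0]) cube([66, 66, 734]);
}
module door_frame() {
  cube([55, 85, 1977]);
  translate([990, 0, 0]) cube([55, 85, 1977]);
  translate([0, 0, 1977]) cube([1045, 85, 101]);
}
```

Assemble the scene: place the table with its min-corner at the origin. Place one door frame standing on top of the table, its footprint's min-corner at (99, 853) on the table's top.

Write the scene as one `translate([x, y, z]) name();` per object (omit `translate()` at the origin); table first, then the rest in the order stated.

table();
translate([99, 853, 759]) door_frame();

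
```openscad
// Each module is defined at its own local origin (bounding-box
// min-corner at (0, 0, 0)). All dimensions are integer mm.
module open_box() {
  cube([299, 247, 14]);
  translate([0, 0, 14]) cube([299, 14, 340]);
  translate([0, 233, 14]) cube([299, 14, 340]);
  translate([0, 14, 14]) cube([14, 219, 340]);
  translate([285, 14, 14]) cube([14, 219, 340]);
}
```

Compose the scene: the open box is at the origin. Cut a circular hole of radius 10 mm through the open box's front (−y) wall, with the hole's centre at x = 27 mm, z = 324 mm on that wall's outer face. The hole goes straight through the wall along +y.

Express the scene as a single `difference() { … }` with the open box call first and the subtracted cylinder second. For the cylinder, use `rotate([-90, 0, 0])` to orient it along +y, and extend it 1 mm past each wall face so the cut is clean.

difference() {
  open_box();
  translate([27, -1, 324]) rotate([-90, 0, 0]) cylinder(h = 16, r = 10);
}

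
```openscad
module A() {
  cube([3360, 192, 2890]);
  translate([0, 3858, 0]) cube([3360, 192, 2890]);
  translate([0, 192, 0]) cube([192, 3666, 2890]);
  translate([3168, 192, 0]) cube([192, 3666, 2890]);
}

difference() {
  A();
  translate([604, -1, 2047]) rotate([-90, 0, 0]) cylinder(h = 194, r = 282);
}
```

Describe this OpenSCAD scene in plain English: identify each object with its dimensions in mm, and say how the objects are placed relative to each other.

A is a box-shaped house frame (walls only): outside footprint 3360×4050 mm, wall height 2890 mm, wall thickness 192 mm. The two y-facing walls run the full x-width; the two x-facing walls fit between the inner faces of the y-facing walls.

The house frame has a circular hole of radius 282 mm through its front wall, centred at (x = 604, z = 2047).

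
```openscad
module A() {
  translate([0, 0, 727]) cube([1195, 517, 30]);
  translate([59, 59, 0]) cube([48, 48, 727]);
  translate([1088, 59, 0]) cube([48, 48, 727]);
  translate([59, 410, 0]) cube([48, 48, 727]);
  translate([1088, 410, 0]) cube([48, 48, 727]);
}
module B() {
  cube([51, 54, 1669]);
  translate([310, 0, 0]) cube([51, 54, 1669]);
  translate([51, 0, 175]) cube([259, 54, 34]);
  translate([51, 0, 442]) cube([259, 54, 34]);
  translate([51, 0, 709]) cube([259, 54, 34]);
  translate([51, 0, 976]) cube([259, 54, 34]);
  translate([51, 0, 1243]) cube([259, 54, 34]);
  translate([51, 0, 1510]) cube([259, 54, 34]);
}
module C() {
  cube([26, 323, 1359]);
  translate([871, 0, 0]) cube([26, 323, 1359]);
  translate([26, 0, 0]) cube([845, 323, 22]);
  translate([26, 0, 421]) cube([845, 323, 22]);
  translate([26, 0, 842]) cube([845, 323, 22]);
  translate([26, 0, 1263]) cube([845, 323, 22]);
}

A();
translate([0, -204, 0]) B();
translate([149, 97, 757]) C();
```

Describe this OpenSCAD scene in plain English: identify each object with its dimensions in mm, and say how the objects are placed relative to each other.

A is a table: top 1195 mm (x) × 517 mm (y), 30 mm thick, upper face at z = 757 mm, on four 48×48 mm square legs, each inset 59 mm from the nearest pair of top edges, running from z = 0 to the bottom of the top.

B is a wooden ladder with two side rails of 51×54 mm section and 1669 mm height, set 361 mm apart overall. Between them run 6 rectangular rungs (54 mm deep, 34 mm thick), front faces flush with the rails' −y face. The bottom of the first rung is 175 mm above the floor and each subsequent rung is 267 mm higher than the one below.

C is a bookshelf 897 mm wide overall, 323 mm deep and 1359 mm tall. The two sides are 26 mm thick vertical panels. 4 horizontal shelves of 22 mm thickness span between the inner faces of the sides; the lowest shelf sits on the floor and shelves are stacked with a clear vertical gap of 399 mm between each pair.

The ladder is on the floor beside the table on its −y side. The bookshelf is on top of the table, centred.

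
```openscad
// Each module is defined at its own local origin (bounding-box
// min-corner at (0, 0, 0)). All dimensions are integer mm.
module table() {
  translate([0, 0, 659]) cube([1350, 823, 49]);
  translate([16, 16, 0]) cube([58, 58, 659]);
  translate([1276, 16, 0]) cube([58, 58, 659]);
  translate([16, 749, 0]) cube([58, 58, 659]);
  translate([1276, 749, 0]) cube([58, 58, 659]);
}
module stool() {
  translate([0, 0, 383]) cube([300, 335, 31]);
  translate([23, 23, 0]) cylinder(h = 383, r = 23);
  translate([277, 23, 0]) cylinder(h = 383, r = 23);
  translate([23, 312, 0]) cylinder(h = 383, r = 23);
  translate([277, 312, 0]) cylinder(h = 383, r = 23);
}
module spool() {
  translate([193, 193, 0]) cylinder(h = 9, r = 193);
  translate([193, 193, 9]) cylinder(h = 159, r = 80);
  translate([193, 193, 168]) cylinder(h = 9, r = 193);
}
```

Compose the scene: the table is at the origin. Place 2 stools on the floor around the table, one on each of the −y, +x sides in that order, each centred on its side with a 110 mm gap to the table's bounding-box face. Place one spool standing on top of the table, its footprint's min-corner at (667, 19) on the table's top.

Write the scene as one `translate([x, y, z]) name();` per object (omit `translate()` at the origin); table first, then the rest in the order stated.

table();
translate([525, -445, 0]) stool();
translate([1460, 244, 0]) stool();
translate([667, 19, 708]) spool();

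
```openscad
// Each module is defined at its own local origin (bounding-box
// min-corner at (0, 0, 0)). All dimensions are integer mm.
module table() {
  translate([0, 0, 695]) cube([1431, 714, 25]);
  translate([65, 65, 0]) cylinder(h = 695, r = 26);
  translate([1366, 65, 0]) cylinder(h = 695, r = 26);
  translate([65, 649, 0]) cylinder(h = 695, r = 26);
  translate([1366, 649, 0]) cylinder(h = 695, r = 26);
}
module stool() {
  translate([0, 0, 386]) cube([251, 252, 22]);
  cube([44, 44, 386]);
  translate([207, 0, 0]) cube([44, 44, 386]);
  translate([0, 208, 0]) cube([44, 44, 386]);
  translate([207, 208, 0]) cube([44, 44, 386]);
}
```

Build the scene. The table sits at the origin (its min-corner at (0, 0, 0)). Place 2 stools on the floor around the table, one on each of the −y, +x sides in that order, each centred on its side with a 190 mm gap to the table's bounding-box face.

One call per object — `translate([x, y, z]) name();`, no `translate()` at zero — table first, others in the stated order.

table();
translate([590, -442, 0]) stool();
translate([1621, 231, 0]) stool();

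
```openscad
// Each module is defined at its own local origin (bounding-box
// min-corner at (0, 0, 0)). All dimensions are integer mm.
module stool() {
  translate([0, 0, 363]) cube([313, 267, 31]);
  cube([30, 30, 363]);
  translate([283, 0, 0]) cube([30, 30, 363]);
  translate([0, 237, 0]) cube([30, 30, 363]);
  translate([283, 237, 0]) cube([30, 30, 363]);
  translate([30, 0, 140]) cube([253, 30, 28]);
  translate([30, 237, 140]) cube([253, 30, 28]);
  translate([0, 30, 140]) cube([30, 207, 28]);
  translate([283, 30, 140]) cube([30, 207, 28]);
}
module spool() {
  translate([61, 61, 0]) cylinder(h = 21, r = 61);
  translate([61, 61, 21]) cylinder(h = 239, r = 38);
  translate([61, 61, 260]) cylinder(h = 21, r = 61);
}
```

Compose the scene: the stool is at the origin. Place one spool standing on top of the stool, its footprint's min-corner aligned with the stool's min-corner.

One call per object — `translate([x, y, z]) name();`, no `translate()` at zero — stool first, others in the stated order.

stool();
translate([0, 0, 394]) spool();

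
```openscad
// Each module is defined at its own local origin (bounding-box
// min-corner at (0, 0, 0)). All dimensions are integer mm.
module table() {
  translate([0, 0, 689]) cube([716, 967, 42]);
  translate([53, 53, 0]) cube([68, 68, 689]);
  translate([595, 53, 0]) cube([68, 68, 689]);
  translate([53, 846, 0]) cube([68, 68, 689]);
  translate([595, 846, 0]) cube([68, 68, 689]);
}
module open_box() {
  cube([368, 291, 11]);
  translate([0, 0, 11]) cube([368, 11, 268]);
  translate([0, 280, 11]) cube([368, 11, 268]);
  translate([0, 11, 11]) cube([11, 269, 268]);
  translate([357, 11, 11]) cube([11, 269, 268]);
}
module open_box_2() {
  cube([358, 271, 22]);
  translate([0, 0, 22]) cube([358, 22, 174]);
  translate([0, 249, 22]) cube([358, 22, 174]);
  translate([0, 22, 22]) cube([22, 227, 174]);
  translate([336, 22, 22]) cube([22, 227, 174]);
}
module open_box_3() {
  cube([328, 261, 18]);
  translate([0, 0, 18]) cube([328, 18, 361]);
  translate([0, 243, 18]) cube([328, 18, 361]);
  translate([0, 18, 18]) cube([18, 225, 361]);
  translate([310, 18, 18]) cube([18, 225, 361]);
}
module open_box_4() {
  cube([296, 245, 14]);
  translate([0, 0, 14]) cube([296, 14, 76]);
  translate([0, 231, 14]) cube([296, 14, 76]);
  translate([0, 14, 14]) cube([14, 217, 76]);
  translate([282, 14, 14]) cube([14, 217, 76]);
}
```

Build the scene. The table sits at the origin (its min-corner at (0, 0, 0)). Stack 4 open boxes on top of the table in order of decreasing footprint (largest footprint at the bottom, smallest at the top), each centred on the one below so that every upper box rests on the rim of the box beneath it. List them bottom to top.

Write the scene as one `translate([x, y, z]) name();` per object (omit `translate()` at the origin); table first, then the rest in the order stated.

table();
translate([174, 338, 731]) open_box();
translate([179, 348, 1010]) open_box_2();
translate([194, 353, 1206]) open_box_3();
translate([210, 361, 1585]) open_box_4();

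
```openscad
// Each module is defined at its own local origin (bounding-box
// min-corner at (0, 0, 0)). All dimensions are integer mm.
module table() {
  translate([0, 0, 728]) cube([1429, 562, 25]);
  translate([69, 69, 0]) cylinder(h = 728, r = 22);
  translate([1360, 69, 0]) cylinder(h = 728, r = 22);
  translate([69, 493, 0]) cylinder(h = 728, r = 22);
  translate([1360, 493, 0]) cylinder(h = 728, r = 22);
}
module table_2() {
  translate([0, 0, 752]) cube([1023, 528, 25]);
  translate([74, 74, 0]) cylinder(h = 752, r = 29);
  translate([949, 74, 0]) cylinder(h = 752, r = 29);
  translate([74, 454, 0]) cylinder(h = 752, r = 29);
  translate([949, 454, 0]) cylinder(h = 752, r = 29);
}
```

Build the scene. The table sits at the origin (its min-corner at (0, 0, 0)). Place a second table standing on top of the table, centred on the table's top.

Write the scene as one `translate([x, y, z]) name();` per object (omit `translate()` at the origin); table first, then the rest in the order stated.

table();
translate([203, 17, 753]) table_2();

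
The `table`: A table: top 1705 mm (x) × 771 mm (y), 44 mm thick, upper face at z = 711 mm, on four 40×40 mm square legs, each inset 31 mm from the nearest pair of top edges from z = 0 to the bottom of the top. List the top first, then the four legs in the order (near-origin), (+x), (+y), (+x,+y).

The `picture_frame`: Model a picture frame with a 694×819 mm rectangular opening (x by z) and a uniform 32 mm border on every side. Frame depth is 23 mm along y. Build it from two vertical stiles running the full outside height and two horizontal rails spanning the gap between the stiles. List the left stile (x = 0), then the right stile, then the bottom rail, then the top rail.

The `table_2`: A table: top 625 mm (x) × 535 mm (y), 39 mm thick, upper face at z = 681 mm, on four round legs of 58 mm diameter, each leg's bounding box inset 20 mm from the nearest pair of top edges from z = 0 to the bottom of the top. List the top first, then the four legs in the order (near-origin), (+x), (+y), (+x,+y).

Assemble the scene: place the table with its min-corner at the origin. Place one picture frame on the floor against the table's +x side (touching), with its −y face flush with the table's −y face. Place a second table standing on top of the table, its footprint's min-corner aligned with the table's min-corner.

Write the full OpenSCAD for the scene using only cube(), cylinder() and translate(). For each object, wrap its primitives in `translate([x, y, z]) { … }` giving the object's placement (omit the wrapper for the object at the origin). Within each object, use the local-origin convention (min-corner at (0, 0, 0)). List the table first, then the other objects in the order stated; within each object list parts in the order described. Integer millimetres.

translate([0, 0, 667]) cube([1705, 771, 44]);
translate([31, 31, 0]) cube([40, 40, 667]);
translate([1634, 31, 0]) cube([40, 40, 667]);
translate([31, 700, 0]) cube([40, 40, 667]);
translate([1634, 700, 0]) cube([40, 40, 667]);
translate([1705, 0, 0]) {
  cube([32, 23, 883]);
  translate([726, 0, 0]) cube([32, 23, 883]);
  translate([32, 0, 0]) cube([694, 23, 32]);
  translate([32, 0, 851]) cube([694, 23, 32]);
}
translate([0, 0, 711]) {
  translate([0, 0, 642]) cube([625, 535, 39]);
  translate([49, 49, 0]) cylinder(h = 642, r = 29);
  translate([576, 49, 0]) cylinder(h = 642, r = 29);
  translate([49, 486, 0]) cylinder(h = 642, r = 29);
  translate([576, 486, 0]) cylinder(h = 642, r = 29);
}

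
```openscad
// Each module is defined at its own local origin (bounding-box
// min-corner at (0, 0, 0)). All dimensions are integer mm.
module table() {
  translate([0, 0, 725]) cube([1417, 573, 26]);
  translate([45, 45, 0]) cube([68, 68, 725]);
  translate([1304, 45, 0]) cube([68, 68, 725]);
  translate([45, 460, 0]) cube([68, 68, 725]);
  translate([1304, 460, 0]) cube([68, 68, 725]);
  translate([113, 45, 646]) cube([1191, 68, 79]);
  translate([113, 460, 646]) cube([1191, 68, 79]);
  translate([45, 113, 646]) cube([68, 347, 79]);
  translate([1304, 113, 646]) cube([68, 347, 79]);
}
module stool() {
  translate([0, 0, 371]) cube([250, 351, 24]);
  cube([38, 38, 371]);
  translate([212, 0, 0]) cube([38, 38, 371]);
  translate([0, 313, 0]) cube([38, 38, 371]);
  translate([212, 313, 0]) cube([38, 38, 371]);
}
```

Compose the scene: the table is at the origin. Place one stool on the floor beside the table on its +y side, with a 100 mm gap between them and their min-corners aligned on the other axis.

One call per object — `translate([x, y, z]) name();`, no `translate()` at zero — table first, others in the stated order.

table();
translate([0, 673, 0]) stool();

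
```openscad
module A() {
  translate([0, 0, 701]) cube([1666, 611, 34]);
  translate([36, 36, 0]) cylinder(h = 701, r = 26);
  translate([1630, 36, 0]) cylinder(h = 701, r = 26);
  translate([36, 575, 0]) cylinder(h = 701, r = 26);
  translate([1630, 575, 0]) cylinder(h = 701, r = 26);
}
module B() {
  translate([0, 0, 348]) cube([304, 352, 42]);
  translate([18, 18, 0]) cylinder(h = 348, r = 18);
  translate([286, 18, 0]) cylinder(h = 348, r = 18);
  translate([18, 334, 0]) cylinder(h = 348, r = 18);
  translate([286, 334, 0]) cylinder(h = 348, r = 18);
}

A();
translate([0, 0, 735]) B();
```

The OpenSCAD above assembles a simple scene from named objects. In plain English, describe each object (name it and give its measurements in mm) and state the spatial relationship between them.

A is a rectangular dining table. The top is 1666×611×34 mm with its upper surface at z = 735 mm. It stands on four round legs of 52 mm diameter, each leg's bounding box inset 10 mm from the nearest pair of top edges, running from the floor to the underside of the top.

B is a four-legged stool. The seat is 304×352 mm, 42 mm thick, top at z = 390 mm. It stands on four round legs, each 36 mm in diameter, from z = 0 to the seat underside, each leg's axis is inset half a diameter from the nearest pair of seat edges (so the leg's bounding box is flush with the corner).

The stool is on top of the table.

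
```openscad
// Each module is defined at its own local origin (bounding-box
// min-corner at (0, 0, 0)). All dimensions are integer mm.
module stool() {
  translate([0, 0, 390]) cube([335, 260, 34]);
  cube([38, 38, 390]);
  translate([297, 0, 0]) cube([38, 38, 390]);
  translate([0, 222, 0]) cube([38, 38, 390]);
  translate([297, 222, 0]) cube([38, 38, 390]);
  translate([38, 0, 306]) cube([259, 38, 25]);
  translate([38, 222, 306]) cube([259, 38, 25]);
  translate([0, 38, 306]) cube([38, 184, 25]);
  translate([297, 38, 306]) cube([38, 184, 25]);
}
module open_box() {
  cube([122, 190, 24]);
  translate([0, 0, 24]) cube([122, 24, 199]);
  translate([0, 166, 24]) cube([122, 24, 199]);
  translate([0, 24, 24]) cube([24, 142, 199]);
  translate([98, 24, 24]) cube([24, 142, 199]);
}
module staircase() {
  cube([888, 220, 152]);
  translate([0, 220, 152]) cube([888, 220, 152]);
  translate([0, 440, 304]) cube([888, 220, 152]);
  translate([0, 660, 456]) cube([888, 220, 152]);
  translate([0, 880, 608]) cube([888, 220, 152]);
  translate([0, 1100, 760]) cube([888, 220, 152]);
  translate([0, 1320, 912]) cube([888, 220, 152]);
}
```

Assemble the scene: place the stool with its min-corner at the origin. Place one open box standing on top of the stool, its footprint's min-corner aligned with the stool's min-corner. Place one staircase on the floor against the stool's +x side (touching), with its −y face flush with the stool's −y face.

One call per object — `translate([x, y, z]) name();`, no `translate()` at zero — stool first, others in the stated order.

stool();
translate([0, 0, 424]) open_box();
translate([335, 0, 0]) staircase();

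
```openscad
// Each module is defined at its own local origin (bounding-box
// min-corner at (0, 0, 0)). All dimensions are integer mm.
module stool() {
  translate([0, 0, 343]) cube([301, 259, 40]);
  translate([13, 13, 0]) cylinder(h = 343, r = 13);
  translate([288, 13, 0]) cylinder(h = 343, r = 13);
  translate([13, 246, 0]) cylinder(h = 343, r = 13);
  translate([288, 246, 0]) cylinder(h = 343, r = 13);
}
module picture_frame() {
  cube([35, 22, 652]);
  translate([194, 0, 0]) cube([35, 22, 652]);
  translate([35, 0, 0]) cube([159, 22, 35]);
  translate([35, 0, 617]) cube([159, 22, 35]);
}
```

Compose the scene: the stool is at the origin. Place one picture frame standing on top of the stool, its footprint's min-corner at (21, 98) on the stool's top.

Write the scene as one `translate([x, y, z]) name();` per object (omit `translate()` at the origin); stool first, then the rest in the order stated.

stool();
translate([21, 98, 383]) picture_frame();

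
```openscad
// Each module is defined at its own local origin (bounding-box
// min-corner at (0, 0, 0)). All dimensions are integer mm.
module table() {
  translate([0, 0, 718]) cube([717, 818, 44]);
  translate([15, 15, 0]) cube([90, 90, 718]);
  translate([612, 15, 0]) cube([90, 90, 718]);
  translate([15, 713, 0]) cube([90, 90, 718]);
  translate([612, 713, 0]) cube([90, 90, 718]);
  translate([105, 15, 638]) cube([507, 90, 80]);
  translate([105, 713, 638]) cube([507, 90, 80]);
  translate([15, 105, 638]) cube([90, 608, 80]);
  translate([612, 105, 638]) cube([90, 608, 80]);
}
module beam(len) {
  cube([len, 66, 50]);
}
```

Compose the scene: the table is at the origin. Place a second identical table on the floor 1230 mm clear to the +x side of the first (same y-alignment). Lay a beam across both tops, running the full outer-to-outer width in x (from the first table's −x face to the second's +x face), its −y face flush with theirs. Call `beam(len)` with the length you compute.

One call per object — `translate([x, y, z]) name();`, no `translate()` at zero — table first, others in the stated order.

table();
translate([1947, 0, 0]) table();
translate([0, 0, 762]) beam(2664);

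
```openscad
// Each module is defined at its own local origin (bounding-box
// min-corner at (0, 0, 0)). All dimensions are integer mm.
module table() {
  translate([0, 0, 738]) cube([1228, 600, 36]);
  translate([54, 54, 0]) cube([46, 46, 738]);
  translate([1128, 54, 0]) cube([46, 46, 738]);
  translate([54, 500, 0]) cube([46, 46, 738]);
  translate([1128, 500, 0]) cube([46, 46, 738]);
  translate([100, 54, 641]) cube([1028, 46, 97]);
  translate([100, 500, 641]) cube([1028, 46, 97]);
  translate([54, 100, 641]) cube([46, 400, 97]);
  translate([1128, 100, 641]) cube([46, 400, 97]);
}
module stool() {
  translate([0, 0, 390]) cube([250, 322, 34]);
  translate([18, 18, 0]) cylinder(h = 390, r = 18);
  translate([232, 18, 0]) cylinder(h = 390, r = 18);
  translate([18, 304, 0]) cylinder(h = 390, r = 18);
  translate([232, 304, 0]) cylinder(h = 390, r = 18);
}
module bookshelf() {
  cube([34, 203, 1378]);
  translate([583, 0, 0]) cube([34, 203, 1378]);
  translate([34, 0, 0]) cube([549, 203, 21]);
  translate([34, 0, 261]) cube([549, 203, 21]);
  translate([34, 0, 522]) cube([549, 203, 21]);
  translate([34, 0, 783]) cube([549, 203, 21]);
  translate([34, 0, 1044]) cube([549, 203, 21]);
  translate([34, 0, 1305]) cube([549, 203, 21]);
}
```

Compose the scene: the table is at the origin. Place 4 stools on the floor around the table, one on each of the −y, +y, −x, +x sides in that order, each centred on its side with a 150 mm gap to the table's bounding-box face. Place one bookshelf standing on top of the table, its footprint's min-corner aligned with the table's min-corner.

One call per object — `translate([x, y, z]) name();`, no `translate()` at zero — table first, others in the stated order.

table();
translate([489, -472, 0]) stool();
translate([489, 750, 0]) stool();
translate([-400, 139, 0]) stool();
translate([1378, 139, 0]) stool();
translate([0, 0, 774]) bookshelf();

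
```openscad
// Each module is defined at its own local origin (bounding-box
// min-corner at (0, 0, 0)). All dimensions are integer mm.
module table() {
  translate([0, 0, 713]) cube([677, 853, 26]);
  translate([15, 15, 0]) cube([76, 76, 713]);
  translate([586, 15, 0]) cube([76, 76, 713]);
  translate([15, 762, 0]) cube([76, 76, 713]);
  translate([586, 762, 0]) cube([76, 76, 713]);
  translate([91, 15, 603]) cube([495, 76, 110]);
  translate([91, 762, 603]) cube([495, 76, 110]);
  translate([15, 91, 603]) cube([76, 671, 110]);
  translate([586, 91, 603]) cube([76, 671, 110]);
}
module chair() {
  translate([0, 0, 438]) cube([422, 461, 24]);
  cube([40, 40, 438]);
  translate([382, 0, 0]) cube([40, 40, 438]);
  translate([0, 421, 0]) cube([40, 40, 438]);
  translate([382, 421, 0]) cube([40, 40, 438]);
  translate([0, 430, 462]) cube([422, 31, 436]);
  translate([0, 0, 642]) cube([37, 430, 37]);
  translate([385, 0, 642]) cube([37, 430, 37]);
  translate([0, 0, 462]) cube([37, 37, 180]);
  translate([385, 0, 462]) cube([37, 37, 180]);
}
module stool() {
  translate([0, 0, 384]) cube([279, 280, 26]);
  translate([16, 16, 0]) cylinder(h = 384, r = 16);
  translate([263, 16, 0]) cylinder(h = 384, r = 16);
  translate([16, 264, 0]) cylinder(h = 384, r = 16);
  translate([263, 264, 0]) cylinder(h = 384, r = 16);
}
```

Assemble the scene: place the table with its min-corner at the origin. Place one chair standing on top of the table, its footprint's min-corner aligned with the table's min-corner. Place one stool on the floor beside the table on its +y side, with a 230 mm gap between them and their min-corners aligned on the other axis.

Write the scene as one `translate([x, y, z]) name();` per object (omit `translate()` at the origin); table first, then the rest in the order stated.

table();
translate([0, 0, 739]) chair();
translate([0, 1083, 0]) stool();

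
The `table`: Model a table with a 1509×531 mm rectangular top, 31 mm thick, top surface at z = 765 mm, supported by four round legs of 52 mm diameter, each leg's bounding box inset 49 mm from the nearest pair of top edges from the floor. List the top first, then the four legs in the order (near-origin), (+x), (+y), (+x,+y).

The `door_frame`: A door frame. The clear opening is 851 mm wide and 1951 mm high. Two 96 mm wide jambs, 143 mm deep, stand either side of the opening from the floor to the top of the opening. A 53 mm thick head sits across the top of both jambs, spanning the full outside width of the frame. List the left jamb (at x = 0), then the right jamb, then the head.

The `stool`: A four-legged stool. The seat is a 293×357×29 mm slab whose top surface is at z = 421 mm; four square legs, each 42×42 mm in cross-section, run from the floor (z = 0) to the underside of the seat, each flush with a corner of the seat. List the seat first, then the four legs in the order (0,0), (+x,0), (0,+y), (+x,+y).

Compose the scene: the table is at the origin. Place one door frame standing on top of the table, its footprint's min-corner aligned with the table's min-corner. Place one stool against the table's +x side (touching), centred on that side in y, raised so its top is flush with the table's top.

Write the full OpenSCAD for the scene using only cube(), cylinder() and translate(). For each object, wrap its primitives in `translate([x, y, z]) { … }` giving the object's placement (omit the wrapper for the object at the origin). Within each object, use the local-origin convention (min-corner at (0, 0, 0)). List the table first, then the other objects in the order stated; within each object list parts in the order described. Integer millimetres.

translate([0, 0, 734]) cube([1509, 531, 31]);
translate([75, 75, 0]) cylinder(h = 734, r = 26);
translate([1434, 75, 0]) cylinder(h = 734, r = 26);
translate([75, 456, 0]) cylinder(h = 734, r = 26);
translate([1434, 456, 0]) cylinder(h = 734, r = 26);
translate([0, 0, 765]) {
  cube([96, 143, 1951]);
  translate([947, 0, 0]) cube([96, 143, 1951]);
  translate([0, 0, 1951]) cube([1043, 143, 53]);
}
translate([1509, 87, 344]) {
  translate([0, 0, 392]) cube([293, 357, 29]);
  cube([42, 42, 392]);
  translate([251, 0, 0]) cube([42, 42, 392]);
  translate([0, 315, 0]) cube([42, 42, 392]);
  translate([251, 315, 0]) cube([42, 42, 392]);
}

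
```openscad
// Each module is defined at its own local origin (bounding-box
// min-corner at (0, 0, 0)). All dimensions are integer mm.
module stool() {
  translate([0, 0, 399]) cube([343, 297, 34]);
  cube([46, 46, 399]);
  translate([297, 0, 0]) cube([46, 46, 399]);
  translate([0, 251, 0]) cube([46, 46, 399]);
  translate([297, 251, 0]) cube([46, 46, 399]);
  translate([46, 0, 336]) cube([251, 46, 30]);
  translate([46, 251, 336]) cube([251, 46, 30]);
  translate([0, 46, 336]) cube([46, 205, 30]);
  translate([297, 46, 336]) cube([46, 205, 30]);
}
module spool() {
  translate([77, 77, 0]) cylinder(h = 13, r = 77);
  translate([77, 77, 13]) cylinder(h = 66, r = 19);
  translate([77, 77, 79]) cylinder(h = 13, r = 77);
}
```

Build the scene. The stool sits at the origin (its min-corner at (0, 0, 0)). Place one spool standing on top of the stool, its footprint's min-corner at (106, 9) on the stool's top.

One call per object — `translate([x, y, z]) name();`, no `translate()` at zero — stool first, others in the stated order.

stool();
translate([106, 9, 433]) spool();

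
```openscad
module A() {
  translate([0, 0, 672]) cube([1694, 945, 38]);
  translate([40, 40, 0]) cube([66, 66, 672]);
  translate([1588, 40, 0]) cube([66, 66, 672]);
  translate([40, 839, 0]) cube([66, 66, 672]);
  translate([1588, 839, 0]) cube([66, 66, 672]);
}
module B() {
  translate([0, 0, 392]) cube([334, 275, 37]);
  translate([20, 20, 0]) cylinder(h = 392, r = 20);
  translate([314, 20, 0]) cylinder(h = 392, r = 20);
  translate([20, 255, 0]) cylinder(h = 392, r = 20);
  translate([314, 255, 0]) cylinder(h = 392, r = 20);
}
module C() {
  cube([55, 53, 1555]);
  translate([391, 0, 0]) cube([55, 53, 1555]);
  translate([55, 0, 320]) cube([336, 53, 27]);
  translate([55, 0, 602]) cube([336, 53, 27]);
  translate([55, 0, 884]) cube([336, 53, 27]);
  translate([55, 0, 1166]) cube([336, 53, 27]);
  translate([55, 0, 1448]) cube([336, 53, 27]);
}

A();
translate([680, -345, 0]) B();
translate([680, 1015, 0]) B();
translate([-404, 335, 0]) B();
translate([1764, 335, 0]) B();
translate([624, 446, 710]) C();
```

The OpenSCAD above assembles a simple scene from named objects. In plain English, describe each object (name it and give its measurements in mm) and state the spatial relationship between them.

A is a table with a 1694×945 mm rectangular top, 38 mm thick, top surface at z = 710 mm, supported by four 66×66 mm square legs, each inset 40 mm from the nearest pair of top edges, running from the floor.

B is a four-legged stool. The seat is 334×275 mm, 37 mm thick, top at z = 429 mm. It stands on four round legs, each 40 mm in diameter, from z = 0 to the seat underside, each leg's axis is inset half a diameter from the nearest pair of seat edges (so the leg's bounding box is flush with the corner).

C is a straight ladder. Two 55×53 mm vertical rails, 1555 mm tall, stand 446 mm apart (outside-to-outside) with their front faces coplanar on the −y side. 5 rungs, each 53 mm deep and 27 mm tall, span between the inner faces of the rails, front faces flush with the rails. The lowest rung's underside is at z = 320 mm and rungs are spaced 282 mm apart (underside to underside).

Four stools sit around the table at the −y, +y, −x, +x sides. The ladder is on top of the table, centred.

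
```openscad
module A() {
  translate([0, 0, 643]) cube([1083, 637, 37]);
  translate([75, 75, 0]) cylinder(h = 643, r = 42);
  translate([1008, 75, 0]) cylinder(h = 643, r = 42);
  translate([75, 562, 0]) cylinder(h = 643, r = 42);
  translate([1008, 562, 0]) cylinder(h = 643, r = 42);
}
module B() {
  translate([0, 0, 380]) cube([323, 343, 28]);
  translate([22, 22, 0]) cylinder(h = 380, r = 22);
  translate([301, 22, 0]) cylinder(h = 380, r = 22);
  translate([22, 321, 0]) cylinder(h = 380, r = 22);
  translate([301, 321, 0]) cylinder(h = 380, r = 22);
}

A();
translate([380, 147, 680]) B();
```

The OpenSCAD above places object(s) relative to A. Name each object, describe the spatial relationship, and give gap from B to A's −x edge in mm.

The stool's min-x is at 380; the table's min-x is 0; gap = 380 mm.

A is a table. B is a stool. The stool is on top of the table, centred. The gap from the stool to the table's −x edge is 380 mm.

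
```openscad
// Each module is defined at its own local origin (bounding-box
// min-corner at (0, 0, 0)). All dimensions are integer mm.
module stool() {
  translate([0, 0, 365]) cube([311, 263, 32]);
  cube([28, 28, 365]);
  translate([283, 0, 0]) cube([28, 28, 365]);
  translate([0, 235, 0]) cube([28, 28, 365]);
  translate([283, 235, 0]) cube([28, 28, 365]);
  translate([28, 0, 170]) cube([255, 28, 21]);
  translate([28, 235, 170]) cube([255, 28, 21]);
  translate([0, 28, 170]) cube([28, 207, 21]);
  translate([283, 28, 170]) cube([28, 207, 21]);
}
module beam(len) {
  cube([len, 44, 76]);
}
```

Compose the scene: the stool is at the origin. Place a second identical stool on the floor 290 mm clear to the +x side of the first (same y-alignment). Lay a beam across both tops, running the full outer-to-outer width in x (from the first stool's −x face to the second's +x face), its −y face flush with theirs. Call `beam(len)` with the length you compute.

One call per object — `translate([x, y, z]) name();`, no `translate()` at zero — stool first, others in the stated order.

stool();
translate([601, 0, 0]) stool();
translate([0, 0, 397]) beam(912);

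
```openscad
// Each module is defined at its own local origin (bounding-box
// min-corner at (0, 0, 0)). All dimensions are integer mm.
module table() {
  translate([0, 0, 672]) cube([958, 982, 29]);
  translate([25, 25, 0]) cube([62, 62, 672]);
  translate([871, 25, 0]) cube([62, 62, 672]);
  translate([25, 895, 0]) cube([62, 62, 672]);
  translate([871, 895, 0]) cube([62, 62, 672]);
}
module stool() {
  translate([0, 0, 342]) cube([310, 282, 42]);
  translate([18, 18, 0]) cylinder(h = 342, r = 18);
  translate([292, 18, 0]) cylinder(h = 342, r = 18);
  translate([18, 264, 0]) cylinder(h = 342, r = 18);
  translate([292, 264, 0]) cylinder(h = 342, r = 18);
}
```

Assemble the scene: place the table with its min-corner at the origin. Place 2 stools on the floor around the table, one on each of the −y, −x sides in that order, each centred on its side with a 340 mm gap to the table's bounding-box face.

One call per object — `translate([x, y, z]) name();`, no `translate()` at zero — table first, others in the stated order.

table();
translate([324, -622, 0]) stool();
translate([-650, 350, 0]) stool();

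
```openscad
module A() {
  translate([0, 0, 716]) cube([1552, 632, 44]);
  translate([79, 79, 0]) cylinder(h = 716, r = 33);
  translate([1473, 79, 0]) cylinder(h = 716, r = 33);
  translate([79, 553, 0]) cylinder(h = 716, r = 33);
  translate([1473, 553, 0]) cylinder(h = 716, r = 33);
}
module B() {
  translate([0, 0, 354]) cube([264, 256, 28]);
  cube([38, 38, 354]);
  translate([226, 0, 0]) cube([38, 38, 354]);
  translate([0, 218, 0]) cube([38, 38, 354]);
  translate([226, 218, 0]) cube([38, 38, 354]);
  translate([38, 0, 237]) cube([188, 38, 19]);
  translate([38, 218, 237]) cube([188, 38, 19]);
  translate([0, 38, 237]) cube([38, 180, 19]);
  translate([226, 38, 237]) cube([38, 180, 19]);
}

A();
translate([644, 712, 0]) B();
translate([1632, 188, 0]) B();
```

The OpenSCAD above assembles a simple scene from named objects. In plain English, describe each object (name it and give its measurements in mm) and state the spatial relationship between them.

A is a table: top 1552 mm (x) × 632 mm (y), 44 mm thick, upper face at z = 760 mm, on four round legs of 66 mm diameter, each leg's bounding box inset 46 mm from the nearest pair of top edges, running from z = 0 to the bottom of the top.

B is a four-legged stool. The seat is 264×256 mm, 28 mm thick, top at z = 382 mm. It stands on four square legs, each 38×38 mm in cross-section, from z = 0 to the seat underside, each flush with a corner of the seat. Four stretchers, 38 mm wide and 19 mm tall, connect adjacent legs with their undersides at z = 237 mm, each running between the inner faces of the legs it joins and aligned with the legs' outer faces on the other axis.

Two stools sit around the table at the +y, +x sides.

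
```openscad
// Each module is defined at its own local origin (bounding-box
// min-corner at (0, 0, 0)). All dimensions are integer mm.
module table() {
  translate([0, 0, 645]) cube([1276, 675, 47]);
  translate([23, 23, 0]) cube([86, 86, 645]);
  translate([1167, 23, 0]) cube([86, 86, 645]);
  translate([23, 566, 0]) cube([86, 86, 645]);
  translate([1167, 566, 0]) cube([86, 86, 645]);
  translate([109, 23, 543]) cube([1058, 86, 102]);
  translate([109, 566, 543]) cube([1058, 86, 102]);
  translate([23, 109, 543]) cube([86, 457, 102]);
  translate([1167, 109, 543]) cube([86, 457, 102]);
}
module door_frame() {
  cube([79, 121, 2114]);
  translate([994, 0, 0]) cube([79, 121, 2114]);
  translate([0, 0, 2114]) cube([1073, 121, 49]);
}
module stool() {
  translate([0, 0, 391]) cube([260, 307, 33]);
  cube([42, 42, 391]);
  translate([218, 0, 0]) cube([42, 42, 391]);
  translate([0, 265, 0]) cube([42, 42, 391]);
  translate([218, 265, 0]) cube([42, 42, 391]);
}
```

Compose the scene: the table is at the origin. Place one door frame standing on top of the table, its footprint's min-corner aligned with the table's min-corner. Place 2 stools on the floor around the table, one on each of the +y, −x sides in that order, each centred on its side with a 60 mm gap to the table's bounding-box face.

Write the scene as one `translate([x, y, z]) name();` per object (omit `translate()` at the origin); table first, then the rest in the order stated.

table();
translate([0, 0, 692]) door_frame();
translate([508, 735, 0]) stool();
translate([-320, 184, 0]) stool();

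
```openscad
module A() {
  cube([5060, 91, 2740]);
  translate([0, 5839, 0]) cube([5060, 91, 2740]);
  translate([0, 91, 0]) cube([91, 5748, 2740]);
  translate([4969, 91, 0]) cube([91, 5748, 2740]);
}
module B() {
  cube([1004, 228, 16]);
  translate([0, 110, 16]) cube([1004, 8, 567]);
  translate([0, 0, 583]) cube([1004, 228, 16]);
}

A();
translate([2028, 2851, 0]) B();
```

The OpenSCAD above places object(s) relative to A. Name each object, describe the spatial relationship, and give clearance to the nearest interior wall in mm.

A is a house frame. B is an I-beam. The I-beam sits inside the house frame, centred. The clearance to the nearest interior wall is 1937 mm.

Clearances: x = 1937, y = 2760; minimum 1937 mm.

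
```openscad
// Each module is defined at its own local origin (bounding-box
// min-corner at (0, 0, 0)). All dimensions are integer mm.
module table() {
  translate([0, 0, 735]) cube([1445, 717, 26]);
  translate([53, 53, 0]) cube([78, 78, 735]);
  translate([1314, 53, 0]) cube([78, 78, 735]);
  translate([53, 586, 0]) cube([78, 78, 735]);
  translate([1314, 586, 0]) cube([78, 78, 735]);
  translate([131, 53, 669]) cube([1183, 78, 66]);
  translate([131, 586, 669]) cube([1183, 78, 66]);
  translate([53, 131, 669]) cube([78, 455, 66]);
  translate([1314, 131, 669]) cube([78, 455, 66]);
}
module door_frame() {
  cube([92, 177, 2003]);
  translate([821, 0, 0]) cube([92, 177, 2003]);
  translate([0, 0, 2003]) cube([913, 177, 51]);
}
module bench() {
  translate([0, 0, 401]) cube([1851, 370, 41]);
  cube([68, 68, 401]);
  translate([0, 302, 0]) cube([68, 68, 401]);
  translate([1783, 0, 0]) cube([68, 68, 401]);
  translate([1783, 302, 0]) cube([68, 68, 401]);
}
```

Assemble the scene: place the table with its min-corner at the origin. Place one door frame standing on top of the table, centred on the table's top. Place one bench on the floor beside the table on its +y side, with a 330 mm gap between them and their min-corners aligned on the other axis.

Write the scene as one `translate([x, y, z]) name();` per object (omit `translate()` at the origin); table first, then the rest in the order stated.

table();
translate([266, 270, 761]) door_frame();
translate([0, 1047, 0]) bench();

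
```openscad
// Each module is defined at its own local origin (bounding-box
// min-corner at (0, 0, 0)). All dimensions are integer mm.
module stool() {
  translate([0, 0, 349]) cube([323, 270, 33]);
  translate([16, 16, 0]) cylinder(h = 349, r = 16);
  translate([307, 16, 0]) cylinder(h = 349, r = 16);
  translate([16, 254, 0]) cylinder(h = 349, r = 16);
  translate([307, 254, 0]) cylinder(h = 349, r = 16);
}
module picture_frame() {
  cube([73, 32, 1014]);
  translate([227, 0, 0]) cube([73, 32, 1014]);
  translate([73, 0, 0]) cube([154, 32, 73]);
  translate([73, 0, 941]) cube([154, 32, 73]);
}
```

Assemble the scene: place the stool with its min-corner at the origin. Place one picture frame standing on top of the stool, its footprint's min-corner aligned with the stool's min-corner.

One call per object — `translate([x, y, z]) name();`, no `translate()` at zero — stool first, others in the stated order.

stool();
translate([0, 0, 382]) picture_frame();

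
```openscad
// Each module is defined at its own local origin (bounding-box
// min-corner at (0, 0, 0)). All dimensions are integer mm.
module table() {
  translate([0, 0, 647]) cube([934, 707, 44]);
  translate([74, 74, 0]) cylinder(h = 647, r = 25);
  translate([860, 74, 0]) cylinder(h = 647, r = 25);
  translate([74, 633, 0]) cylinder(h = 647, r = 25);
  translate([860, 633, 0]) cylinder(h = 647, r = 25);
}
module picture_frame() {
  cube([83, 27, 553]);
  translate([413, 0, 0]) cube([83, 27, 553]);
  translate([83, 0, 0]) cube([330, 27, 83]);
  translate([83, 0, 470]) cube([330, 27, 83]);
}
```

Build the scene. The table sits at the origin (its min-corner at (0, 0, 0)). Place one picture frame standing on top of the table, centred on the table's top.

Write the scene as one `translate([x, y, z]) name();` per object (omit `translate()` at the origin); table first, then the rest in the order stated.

table();
translate([219, 340, 691]) picture_frame();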